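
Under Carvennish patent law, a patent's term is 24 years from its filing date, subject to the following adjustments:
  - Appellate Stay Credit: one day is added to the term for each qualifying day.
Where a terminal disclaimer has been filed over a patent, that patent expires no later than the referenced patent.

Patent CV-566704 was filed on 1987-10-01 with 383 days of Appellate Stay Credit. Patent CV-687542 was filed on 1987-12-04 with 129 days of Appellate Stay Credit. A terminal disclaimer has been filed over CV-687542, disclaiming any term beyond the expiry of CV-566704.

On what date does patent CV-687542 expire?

Natural term of CV-687542:
  Base: filing + 24 years → 4 December 2011.
  Appellate Stay Credit: +129 days → 11 April 2012.
Expiry of referenced patent CV-566704:
  Base: filing + 24 years → 1 October 2011.
  Appellate Stay Credit: +383 days → 18 October 2012.
Terminal disclaimer: CV-687542 expires on the earlier of 11 April 2012 and 18 October 2012.

2012-04-11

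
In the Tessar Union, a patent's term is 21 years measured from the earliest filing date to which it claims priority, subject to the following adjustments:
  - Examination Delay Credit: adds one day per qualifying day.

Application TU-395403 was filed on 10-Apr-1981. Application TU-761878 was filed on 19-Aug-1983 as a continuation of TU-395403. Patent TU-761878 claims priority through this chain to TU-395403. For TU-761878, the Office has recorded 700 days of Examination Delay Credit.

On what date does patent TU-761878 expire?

2004-03-10

Earliest priority filing: 10 April 1981.
Base term: 10 April 1981 + 21 years → 10 April 2002.
Examination Delay Credit: +700 days → 10 March 2004.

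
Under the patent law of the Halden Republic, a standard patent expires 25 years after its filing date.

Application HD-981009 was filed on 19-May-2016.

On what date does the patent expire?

2041-05-19

Filing date + 25 years → 19 May 2041.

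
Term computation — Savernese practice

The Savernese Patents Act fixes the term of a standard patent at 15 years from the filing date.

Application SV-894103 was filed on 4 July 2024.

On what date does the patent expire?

July 4, 2039

Filing date + 15 years → 4 July 2039.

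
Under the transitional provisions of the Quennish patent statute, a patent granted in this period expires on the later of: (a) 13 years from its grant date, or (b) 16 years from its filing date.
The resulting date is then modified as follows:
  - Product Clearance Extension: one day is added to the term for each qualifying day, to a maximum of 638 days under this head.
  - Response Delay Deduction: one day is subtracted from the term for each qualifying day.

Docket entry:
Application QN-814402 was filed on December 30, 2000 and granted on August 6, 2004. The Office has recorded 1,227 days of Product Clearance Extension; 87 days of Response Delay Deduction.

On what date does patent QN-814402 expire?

2019-02-08

(a) grant + 13 years → 6 August 2017.
(b) filing + 16 years → 30 December 2016.
Later of the two: 6 August 2017.
Product Clearance Extension: 1227 days claimed exceeds the 638-day cap, so +638 days → 6 May 2019.
Response Delay Deduction: −87 days → 8 February 2019.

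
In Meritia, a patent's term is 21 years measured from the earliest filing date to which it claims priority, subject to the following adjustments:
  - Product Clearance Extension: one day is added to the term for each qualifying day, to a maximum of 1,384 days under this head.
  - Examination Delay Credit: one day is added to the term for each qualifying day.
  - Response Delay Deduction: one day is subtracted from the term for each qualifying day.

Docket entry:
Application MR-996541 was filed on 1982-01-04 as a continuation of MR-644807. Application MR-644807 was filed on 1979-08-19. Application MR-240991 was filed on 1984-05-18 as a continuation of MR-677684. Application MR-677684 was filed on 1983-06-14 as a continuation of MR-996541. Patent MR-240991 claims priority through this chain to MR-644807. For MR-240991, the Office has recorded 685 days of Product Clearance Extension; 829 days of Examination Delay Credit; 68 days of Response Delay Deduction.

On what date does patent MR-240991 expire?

Earliest priority filing: 19 August 1979.
Base term: 19 August 1979 + 21 years → 19 August 2000.
Product Clearance Extension: 685 days (within the 1384-day cap) → +685 days → 5 July 2002.
Examination Delay Credit: +829 days → 11 October 2004.
Response Delay Deduction: −68 days → 4 August 2004.

2004-08-04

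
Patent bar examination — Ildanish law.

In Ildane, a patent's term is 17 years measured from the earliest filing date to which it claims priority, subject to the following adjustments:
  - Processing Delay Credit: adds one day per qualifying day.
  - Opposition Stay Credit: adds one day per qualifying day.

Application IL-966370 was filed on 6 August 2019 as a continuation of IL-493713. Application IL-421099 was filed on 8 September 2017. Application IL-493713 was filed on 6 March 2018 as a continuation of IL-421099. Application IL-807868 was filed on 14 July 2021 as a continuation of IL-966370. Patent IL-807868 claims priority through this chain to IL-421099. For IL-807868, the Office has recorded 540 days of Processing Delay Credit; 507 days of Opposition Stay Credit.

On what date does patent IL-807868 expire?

2037-07-21

Earliest priority filing: 8 September 2017.
Base term: 8 September 2017 + 17 years → 8 September 2034.
Processing Delay Credit: +540 days → 1 March 2036.
Opposition Stay Credit: +507 days → 21 July 2037.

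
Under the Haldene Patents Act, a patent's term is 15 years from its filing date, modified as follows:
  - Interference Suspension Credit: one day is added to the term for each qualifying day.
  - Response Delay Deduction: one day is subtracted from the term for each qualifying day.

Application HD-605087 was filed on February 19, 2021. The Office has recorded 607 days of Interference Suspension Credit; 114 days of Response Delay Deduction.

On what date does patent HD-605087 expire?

2037-06-26

Base term: filing date + 15 years → 19 February 2036.
Interference Suspension Credit: +607 days → 18 October 2037.
Response Delay Deduction: −114 days → 26 June 2037.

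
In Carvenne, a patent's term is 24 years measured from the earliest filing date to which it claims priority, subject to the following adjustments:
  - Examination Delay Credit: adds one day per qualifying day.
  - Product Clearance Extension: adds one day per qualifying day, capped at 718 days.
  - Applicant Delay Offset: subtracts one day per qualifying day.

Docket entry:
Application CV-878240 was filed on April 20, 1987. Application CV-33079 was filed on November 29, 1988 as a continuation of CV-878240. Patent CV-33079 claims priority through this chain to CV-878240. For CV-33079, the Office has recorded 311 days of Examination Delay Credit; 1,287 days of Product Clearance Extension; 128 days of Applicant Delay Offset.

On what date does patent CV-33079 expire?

Earliest priority filing: 20 April 1987.
Base term: 20 April 1987 + 24 years → 20 April 2011.
Examination Delay Credit: +311 days → 25 February 2012.
Product Clearance Extension: 1287 days claimed exceeds the 718-day cap, so +718 days → 12 February 2014.
Applicant Delay Offset: −128 days → 7 October 2013.

October 7, 2013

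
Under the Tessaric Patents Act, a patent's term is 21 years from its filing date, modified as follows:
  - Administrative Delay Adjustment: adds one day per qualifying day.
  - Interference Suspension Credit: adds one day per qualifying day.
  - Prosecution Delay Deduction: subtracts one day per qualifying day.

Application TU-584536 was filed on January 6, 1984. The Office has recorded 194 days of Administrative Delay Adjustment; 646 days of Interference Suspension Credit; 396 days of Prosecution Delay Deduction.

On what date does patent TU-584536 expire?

March 26, 2006

Base term: filing date + 21 years → 6 January 2005.
Administrative Delay Adjustment: +194 days → 19 July 2005.
Interference Suspension Credit: +646 days → 26 April 2007.
Prosecution Delay Deduction: −396 days → 26 March 2006.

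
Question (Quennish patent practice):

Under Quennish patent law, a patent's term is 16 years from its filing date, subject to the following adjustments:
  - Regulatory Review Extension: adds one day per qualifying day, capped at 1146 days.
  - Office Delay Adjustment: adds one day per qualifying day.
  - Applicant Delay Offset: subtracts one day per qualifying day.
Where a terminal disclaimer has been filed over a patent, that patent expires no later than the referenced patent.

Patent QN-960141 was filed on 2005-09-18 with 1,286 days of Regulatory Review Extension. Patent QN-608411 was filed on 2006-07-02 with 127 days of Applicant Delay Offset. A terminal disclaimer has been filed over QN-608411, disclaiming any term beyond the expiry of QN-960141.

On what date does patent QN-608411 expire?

February 25, 2022

Natural term of QN-608411:
  Base: filing + 16 years → 2 July 2022.
  Applicant Delay Offset: −127 days → 25 February 2022.
Expiry of referenced patent QN-960141:
  Base: filing + 16 years → 18 September 2021.
  Regulatory Review Extension: 1286 days claimed exceeds the 1146-day cap, so +1146 days → 7 November 2024.
Terminal disclaimer: QN-608411 expires on the earlier of 25 February 2022 and 7 November 2024.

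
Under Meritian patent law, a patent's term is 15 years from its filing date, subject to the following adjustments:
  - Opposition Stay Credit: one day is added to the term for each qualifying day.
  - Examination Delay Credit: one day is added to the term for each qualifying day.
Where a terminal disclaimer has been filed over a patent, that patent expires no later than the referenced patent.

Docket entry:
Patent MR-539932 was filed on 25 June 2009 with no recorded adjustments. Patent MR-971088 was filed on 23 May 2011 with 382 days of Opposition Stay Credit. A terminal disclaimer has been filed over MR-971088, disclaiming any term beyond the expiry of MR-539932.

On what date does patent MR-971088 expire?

Natural term of MR-971088:
  Base: filing + 15 years → 23 May 2026.
  Opposition Stay Credit: +382 days → 9 June 2027.
Expiry of referenced patent MR-539932:
  Base: filing + 15 years → 25 June 2024.
Terminal disclaimer: MR-971088 expires on the earlier of 9 June 2027 and 25 June 2024.

2024-06-25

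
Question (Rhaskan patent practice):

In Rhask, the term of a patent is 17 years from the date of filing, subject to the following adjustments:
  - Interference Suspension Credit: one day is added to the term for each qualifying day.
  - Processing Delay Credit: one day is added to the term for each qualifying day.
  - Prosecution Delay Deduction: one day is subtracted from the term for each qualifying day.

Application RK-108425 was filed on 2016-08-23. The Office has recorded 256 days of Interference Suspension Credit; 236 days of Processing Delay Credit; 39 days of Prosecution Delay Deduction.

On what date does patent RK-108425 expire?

November 19, 2034

Base term: filing date + 17 years → 23 August 2033.
Interference Suspension Credit: +256 days → 6 May 2034.
Processing Delay Credit: +236 days → 28 December 2034.
Prosecution Delay Deduction: −39 days → 19 November 2034.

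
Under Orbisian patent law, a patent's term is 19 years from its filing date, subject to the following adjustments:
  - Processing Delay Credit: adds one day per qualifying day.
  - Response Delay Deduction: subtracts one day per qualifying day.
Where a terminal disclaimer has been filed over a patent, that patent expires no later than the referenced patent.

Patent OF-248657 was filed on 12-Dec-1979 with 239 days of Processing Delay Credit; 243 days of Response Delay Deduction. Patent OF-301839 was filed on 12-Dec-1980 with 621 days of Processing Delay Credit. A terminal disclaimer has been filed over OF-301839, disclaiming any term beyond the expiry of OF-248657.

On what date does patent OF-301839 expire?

1998-12-08

Natural term of OF-301839:
  Base: filing + 19 years → 12 December 1999.
  Processing Delay Credit: +621 days → 24 August 2001.
Expiry of referenced patent OF-248657:
  Base: filing + 19 years → 12 December 1998.
  Processing Delay Credit: +239 days → 8 August 1999.
  Response Delay Deduction: −243 days → 8 December 1998.
Terminal disclaimer: OF-301839 expires on the earlier of 24 August 2001 and 8 December 1998.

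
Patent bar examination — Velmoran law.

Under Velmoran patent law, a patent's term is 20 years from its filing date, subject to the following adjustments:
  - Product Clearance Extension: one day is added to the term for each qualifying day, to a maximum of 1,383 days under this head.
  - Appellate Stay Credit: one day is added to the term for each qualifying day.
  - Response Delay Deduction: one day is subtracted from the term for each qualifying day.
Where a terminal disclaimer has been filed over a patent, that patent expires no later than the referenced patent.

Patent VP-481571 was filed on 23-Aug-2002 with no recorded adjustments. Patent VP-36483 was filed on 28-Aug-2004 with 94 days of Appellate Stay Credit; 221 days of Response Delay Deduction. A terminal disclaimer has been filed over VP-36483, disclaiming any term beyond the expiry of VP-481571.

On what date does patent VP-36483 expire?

Natural term of VP-36483:
  Base: filing + 20 years → 28 August 2024.
  Appellate Stay Credit: +94 days → 30 November 2024.
  Response Delay Deduction: −221 days → 23 April 2024.
Expiry of referenced patent VP-481571:
  Base: filing + 20 years → 23 August 2022.
Terminal disclaimer: VP-36483 expires on the earlier of 23 April 2024 and 23 August 2022.

2022-08-23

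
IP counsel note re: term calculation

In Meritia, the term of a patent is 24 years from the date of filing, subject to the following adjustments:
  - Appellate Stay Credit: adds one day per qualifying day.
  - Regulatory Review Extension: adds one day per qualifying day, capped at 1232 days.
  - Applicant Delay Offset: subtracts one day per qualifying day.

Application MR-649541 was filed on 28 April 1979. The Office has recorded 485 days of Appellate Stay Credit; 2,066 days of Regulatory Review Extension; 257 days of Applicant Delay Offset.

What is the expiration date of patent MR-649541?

Base term: filing date + 24 years → 28 April 2003.
Appellate Stay Credit: +485 days → 25 August 2004.
Regulatory Review Extension: 2066 days claimed exceeds the 1232-day cap, so +1232 days → 9 January 2008.
Applicant Delay Offset: −257 days → 27 April 2007.

2007-04-27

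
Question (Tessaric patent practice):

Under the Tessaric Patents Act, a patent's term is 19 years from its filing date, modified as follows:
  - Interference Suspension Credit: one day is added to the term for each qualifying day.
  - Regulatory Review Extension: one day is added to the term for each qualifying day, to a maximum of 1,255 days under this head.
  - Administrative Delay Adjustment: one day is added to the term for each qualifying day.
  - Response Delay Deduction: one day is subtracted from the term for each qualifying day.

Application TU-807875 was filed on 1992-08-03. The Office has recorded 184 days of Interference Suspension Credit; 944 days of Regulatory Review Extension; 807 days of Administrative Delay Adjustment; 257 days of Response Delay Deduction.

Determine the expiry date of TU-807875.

Base term: filing date + 19 years → 3 August 2011.
Interference Suspension Credit: +184 days → 3 February 2012.
Regulatory Review Extension: 944 days (within the 1255-day cap) → +944 days → 4 September 2014.
Administrative Delay Adjustment: +807 days → 19 November 2016.
Response Delay Deduction: −257 days → 7 March 2016.

March 7, 2016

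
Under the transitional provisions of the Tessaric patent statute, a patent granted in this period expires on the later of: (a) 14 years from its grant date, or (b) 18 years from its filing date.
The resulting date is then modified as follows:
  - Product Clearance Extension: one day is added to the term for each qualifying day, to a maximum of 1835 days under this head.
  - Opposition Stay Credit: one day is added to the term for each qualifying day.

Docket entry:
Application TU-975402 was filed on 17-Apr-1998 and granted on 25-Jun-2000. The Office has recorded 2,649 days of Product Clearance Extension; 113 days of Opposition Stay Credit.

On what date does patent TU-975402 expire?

(a) grant + 14 years → 25 June 2014.
(b) filing + 18 years → 17 April 2016.
Later of the two: 17 April 2016.
Product Clearance Extension: 2649 days claimed exceeds the 1835-day cap, so +1835 days → 26 April 2021.
Opposition Stay Credit: +113 days → 17 August 2021.

2021-08-17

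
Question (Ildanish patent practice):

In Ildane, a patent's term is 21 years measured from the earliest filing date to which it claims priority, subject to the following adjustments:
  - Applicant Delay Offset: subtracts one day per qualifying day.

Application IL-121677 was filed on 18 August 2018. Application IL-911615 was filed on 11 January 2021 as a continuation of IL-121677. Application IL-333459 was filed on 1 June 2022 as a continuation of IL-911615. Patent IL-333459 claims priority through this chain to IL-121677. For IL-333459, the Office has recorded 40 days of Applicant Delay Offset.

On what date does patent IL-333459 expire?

2039-07-09

Earliest priority filing: 18 August 2018.
Base term: 18 August 2018 + 21 years → 18 August 2039.
Applicant Delay Offset: −40 days → 9 July 2039.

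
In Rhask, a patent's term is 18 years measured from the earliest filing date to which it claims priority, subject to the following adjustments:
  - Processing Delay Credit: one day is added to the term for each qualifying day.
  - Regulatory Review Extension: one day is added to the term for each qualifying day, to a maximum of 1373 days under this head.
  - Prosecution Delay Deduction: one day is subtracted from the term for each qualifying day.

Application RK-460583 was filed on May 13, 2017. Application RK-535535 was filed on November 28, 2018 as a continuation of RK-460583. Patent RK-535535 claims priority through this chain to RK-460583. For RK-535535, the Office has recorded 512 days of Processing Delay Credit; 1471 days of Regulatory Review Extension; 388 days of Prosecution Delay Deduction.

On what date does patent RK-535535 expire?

Earliest priority filing: 13 May 2017.
Base term: 13 May 2017 + 18 years → 13 May 2035.
Processing Delay Credit: +512 days → 6 October 2036.
Regulatory Review Extension: 1471 days claimed exceeds the 1373-day cap, so +1373 days → 10 July 2040.
Prosecution Delay Deduction: −388 days → 18 June 2039.

2039-06-18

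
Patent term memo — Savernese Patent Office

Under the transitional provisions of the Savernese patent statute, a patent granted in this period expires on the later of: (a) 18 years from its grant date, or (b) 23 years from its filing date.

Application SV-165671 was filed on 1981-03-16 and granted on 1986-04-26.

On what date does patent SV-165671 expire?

April 26, 2004

(a) grant + 18 years → 26 April 2004.
(b) filing + 23 years → 16 March 2004.
Later of the two: 26 April 2004.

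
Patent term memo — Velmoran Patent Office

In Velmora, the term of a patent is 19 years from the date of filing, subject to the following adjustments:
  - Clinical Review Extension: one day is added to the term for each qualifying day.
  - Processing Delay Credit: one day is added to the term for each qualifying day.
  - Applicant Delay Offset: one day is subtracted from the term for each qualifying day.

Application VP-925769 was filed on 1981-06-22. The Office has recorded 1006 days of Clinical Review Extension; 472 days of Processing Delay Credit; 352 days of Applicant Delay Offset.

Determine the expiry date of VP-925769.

Base term: filing date + 19 years → 22 June 2000.
Clinical Review Extension: +1006 days → 25 March 2003.
Processing Delay Credit: +472 days → 9 July 2004.
Applicant Delay Offset: −352 days → 23 July 2003.

2003-07-23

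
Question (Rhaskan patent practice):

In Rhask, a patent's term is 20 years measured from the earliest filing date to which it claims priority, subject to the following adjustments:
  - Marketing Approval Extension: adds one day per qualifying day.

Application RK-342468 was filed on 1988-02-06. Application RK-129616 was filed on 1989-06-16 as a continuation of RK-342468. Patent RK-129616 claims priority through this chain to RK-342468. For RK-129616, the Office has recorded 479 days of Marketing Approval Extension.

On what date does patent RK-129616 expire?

May 30, 2009

Earliest priority filing: 6 February 1988.
Base term: 6 February 1988 + 20 years → 6 February 2008.
Marketing Approval Extension: +479 days → 30 May 2009.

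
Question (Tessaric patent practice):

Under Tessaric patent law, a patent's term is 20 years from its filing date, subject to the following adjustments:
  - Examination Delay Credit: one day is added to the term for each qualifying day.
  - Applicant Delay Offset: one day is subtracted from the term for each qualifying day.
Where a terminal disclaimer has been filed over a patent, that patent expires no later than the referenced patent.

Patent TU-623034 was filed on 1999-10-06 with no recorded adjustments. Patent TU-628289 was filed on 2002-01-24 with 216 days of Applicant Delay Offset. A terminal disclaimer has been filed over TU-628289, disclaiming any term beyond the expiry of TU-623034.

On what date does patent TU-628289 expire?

October 6, 2019

Natural term of TU-628289:
  Base: filing + 20 years → 24 January 2022.
  Applicant Delay Offset: −216 days → 22 June 2021.
Expiry of referenced patent TU-623034:
  Base: filing + 20 years → 6 October 2019.
Terminal disclaimer: TU-628289 expires on the earlier of 22 June 2021 and 6 October 2019.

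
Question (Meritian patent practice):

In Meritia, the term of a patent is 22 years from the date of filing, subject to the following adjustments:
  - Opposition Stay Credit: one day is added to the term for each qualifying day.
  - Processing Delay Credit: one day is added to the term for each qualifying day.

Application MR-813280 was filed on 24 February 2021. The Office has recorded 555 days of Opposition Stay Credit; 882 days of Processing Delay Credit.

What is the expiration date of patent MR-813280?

Base term: filing date + 22 years → 24 February 2043.
Opposition Stay Credit: +555 days → 1 September 2044.
Processing Delay Credit: +882 days → 31 January 2047.

January 31, 2047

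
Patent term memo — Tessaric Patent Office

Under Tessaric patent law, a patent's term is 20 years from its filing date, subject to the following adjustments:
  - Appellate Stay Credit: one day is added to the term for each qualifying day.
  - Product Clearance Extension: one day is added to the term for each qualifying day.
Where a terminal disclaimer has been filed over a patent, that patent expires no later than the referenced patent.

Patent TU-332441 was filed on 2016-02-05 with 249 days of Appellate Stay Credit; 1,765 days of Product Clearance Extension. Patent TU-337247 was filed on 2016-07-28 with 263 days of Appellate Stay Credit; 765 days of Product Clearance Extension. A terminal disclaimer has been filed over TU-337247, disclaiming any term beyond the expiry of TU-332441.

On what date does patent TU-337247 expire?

Natural term of TU-337247:
  Base: filing + 20 years → 28 July 2036.
  Appellate Stay Credit: +263 days → 17 April 2037.
  Product Clearance Extension: +765 days → 22 May 2039.
Expiry of referenced patent TU-332441:
  Base: filing + 20 years → 5 February 2036.
  Appellate Stay Credit: +249 days → 11 October 2036.
  Product Clearance Extension: +1765 days → 11 August 2041.
Terminal disclaimer: TU-337247 expires on the earlier of 22 May 2039 and 11 August 2041.

May 22, 2039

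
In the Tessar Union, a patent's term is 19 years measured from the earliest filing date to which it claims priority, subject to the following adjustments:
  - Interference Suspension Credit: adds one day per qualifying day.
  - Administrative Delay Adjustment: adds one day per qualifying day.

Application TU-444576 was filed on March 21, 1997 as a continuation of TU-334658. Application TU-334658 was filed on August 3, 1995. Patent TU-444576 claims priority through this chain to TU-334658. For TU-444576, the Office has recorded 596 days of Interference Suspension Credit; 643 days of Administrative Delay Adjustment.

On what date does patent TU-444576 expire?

2017-12-24

Earliest priority filing: 3 August 1995.
Base term: 3 August 1995 + 19 years → 3 August 2014.
Interference Suspension Credit: +596 days → 21 March 2016.
Administrative Delay Adjustment: +643 days → 24 December 2017.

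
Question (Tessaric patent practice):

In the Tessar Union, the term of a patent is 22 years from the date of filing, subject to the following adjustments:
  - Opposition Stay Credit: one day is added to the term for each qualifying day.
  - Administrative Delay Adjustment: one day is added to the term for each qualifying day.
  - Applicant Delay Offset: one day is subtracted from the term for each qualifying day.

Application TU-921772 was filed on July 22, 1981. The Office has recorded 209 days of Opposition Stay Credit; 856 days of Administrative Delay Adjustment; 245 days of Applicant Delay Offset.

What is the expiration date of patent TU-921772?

2005-10-19

Base term: filing date + 22 years → 22 July 2003.
Opposition Stay Credit: +209 days → 16 February 2004.
Administrative Delay Adjustment: +856 days → 21 June 2006.
Applicant Delay Offset: −245 days → 19 October 2005.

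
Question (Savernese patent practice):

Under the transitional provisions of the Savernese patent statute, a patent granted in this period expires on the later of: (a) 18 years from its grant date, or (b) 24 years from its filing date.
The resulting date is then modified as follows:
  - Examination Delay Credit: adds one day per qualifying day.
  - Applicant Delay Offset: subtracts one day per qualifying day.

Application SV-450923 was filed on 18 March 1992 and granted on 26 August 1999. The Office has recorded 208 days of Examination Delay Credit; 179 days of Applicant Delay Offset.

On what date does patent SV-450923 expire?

(a) grant + 18 years → 26 August 2017.
(b) filing + 24 years → 18 March 2016.
Later of the two: 26 August 2017.
Examination Delay Credit: +208 days → 22 March 2018.
Applicant Delay Offset: −179 days → 24 September 2017.

September 24, 2017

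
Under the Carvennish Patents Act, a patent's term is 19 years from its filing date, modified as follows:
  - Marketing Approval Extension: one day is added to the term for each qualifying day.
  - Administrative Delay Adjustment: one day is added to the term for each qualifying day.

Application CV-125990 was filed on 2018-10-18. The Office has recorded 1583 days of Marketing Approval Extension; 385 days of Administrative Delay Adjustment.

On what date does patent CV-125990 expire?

Base term: filing date + 19 years → 18 October 2037.
Marketing Approval Extension: +1583 days → 17 February 2042.
Administrative Delay Adjustment: +385 days → 9 March 2043.

2043-03-09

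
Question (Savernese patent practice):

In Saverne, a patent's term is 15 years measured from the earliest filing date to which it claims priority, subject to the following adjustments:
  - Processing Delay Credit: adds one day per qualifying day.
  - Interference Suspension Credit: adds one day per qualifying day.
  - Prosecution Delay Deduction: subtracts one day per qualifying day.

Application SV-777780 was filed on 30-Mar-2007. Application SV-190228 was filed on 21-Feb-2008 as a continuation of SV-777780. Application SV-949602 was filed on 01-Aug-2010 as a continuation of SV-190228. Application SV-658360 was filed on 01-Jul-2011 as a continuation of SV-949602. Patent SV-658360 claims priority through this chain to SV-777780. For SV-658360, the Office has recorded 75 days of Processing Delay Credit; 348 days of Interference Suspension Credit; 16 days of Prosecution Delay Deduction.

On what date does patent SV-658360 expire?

Earliest priority filing: 30 March 2007.
Base term: 30 March 2007 + 15 years → 30 March 2022.
Processing Delay Credit: +75 days → 13 June 2022.
Interference Suspension Credit: +348 days → 27 May 2023.
Prosecution Delay Deduction: −16 days → 11 May 2023.

May 11, 2023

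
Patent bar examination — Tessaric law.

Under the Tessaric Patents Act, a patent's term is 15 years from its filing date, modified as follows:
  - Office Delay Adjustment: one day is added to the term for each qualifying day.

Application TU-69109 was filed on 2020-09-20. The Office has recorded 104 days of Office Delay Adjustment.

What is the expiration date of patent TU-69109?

January 2, 2036

Base term: filing date + 15 years → 20 September 2035.
Office Delay Adjustment: +104 days → 2 January 2036.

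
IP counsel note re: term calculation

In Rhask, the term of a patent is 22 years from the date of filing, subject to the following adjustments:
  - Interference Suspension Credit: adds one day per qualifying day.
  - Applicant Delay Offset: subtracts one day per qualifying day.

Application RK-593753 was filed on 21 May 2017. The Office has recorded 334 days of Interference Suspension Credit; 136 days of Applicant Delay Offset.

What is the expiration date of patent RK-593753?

2039-12-05

Base term: filing date + 22 years → 21 May 2039.
Interference Suspension Credit: +334 days → 19 April 2040.
Applicant Delay Offset: −136 days → 5 December 2039.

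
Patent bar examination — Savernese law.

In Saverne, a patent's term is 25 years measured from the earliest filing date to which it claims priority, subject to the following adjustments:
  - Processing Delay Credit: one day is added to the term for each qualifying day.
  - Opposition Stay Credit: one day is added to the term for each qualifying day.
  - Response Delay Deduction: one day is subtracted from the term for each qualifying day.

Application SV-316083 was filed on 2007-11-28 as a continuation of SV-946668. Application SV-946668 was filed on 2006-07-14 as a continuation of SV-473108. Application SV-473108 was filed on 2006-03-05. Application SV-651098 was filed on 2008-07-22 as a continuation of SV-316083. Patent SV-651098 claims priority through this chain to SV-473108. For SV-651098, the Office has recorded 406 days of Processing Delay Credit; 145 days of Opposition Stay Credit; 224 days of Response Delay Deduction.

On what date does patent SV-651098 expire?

Earliest priority filing: 5 March 2006.
Base term: 5 March 2006 + 25 years → 5 March 2031.
Processing Delay Credit: +406 days → 14 April 2032.
Opposition Stay Credit: +145 days → 6 September 2032.
Response Delay Deduction: −224 days → 26 January 2032.

January 26, 2032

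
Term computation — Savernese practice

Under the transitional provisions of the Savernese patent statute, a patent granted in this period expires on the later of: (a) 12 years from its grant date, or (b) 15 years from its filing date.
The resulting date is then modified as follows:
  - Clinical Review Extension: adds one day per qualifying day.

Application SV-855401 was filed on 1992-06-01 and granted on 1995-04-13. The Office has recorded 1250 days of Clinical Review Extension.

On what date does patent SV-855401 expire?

(a) grant + 12 years → 13 April 2007.
(b) filing + 15 years → 1 June 2007.
Later of the two: 1 June 2007.
Clinical Review Extension: +1250 days → 2 November 2010.

November 2, 2010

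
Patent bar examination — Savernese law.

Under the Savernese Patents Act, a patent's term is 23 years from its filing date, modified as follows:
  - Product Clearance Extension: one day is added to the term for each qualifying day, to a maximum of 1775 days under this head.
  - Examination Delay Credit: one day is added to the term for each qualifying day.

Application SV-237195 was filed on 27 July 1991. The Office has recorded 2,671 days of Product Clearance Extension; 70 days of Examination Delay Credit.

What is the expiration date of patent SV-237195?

2019-08-15

Base term: filing date + 23 years → 27 July 2014.
Product Clearance Extension: 2671 days claimed exceeds the 1775-day cap, so +1775 days → 6 June 2019.
Examination Delay Credit: +70 days → 15 August 2019.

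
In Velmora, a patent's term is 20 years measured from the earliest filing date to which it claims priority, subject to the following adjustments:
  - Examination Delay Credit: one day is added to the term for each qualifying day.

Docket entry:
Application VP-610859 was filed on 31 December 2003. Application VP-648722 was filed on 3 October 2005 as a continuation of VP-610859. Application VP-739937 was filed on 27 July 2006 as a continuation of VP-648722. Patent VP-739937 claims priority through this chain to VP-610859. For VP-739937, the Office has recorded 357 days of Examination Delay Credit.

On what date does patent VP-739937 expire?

2024-12-22

Earliest priority filing: 31 December 2003.
Base term: 31 December 2003 + 20 years → 31 December 2023.
Examination Delay Credit: +357 days → 22 December 2024.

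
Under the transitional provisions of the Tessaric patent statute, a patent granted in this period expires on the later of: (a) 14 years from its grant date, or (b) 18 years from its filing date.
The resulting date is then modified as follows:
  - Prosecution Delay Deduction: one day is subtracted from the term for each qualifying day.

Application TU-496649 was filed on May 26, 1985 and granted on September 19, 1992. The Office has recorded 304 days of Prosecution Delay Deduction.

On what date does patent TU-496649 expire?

November 19, 2005

(a) grant + 14 years → 19 September 2006.
(b) filing + 18 years → 26 May 2003.
Later of the two: 19 September 2006.
Prosecution Delay Deduction: −304 days → 19 November 2005.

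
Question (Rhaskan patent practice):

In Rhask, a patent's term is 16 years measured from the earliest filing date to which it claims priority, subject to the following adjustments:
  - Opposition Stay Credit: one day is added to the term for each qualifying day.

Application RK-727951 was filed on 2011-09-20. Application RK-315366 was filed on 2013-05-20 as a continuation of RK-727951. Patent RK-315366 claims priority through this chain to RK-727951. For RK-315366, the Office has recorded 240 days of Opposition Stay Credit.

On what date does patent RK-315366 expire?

Earliest priority filing: 20 September 2011.
Base term: 20 September 2011 + 16 years → 20 September 2027.
Opposition Stay Credit: +240 days → 17 May 2028.

May 17, 2028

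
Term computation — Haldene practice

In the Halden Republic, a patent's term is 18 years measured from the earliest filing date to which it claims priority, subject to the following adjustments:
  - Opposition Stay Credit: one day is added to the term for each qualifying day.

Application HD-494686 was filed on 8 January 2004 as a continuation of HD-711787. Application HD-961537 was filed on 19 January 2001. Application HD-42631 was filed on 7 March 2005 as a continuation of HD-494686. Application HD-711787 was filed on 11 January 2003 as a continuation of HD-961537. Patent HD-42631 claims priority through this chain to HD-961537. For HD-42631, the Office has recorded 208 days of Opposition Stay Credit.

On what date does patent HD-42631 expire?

Earliest priority filing: 19 January 2001.
Base term: 19 January 2001 + 18 years → 19 January 2019.
Opposition Stay Credit: +208 days → 15 August 2019.

August 15, 2019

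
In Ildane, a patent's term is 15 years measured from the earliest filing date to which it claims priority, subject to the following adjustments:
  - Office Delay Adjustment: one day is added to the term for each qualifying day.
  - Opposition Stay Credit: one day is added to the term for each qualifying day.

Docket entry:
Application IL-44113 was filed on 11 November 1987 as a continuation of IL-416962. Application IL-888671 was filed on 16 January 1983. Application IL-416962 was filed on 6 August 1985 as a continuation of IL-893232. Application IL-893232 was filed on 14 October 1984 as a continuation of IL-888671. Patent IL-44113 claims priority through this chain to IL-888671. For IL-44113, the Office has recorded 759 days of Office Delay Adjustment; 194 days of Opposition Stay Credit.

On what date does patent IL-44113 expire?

2000-08-26

Earliest priority filing: 16 January 1983.
Base term: 16 January 1983 + 15 years → 16 January 1998.
Office Delay Adjustment: +759 days → 14 February 2000.
Opposition Stay Credit: +194 days → 26 August 2000.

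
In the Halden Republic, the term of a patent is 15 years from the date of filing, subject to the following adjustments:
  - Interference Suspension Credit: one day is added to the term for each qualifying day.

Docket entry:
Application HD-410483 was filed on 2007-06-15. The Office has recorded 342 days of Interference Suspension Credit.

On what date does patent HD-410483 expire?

May 23, 2023

Base term: filing date + 15 years → 15 June 2022.
Interference Suspension Credit: +342 days → 23 May 2023.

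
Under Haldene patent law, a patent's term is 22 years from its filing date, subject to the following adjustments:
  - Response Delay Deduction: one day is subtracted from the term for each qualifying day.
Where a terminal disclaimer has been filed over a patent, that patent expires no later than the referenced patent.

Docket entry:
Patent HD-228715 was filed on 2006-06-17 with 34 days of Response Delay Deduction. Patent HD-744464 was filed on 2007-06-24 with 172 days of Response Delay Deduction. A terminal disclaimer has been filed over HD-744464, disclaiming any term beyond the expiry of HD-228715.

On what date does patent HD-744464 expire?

2028-05-14

Natural term of HD-744464:
  Base: filing + 22 years → 24 June 2029.
  Response Delay Deduction: −172 days → 3 January 2029.
Expiry of referenced patent HD-228715:
  Base: filing + 22 years → 17 June 2028.
  Response Delay Deduction: −34 days → 14 May 2028.
Terminal disclaimer: HD-744464 expires on the earlier of 3 January 2029 and 14 May 2028.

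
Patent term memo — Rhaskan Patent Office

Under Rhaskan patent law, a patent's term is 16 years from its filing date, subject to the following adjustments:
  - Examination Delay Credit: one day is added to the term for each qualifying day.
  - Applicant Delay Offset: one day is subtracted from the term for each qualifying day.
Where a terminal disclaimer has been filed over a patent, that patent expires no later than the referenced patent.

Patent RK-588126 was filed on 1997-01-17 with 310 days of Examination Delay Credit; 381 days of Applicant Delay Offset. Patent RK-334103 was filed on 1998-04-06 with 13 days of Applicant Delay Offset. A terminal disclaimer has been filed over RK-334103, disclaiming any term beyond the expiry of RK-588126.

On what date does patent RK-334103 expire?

Natural term of RK-334103:
  Base: filing + 16 years → 6 April 2014.
  Applicant Delay Offset: −13 days → 24 March 2014.
Expiry of referenced patent RK-588126:
  Base: filing + 16 years → 17 January 2013.
  Examination Delay Credit: +310 days → 23 November 2013.
  Applicant Delay Offset: −381 days → 7 November 2012.
Terminal disclaimer: RK-334103 expires on the earlier of 24 March 2014 and 7 November 2012.

2012-11-07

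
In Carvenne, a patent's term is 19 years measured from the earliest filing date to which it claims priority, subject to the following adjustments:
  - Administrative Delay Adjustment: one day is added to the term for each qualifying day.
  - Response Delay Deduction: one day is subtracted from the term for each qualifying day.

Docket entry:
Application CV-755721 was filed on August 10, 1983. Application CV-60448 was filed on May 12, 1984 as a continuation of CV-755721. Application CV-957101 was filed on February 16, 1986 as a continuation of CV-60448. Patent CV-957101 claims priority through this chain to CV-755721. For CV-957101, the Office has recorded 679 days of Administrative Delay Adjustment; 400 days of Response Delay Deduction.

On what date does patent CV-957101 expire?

2003-05-16

Earliest priority filing: 10 August 1983.
Base term: 10 August 1983 + 19 years → 10 August 2002.
Administrative Delay Adjustment: +679 days → 19 June 2004.
Response Delay Deduction: −400 days → 16 May 2003.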